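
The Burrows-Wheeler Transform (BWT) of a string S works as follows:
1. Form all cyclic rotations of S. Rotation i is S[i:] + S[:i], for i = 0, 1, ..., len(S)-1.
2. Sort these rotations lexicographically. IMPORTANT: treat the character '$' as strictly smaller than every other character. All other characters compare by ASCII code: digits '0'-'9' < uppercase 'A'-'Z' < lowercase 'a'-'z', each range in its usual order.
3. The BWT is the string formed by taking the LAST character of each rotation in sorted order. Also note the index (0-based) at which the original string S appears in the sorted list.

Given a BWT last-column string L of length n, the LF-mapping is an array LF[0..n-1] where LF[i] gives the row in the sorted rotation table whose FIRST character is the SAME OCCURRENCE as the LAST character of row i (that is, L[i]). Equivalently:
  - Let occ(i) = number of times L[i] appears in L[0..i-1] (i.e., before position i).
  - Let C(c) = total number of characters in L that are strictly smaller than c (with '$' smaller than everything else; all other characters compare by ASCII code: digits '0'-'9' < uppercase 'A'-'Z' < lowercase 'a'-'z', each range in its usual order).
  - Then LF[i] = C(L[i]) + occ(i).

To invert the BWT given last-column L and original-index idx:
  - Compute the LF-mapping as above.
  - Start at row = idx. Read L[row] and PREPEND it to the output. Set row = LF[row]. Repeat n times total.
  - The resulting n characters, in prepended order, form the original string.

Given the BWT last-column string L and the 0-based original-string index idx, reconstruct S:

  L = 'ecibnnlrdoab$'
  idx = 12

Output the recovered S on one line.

LF mapping: 6 4 7 2 9 10 8 12 5 11 1 3 0
Walk LF starting at row 12, prepending L[row]:
  step 1: row=12, L[12]='$', prepend. Next row=LF[12]=0
  step 2: row=0, L[0]='e', prepend. Next row=LF[0]=6
  step 3: row=6, L[6]='l', prepend. Next row=LF[6]=8
  step 4: row=8, L[8]='d', prepend. Next row=LF[8]=5
  step 5: row=5, L[5]='n', prepend. Next row=LF[5]=10
  step 6: row=10, L[10]='a', prepend. Next row=LF[10]=1
  step 7: row=1, L[1]='c', prepend. Next row=LF[1]=4
  step 8: row=4, L[4]='n', prepend. Next row=LF[4]=9
  step 9: row=9, L[9]='o', prepend. Next row=LF[9]=11
  step 10: row=11, L[11]='b', prepend. Next row=LF[11]=3
  step 11: row=3, L[3]='b', prepend. Next row=LF[3]=2
  step 12: row=2, L[2]='i', prepend. Next row=LF[2]=7
  step 13: row=7, L[7]='r', prepend. Next row=LF[7]=12
Reversed output: ribboncandle$

Answer: ribboncandle$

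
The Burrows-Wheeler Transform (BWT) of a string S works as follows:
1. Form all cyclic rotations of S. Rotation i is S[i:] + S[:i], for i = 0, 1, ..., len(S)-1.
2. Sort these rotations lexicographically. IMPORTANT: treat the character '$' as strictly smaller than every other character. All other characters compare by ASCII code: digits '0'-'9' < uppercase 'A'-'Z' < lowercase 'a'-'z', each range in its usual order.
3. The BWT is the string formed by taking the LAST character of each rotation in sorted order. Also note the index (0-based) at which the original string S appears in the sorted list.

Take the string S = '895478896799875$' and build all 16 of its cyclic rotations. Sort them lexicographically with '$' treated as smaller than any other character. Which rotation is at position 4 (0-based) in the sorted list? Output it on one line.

All 16 rotations (rotation i = S[i:]+S[:i]):
  rot[0] = 895478896799875$
  rot[1] = 95478896799875$8
  rot[2] = 5478896799875$89
  rot[3] = 478896799875$895
  rot[4] = 78896799875$8954
  rot[5] = 8896799875$89547
  rot[6] = 896799875$895478
  rot[7] = 96799875$8954788
  rot[8] = 6799875$89547889
  rot[9] = 799875$895478896
  rot[10] = 99875$8954788967
  rot[11] = 9875$89547889679
  rot[12] = 875$895478896799
  rot[13] = 75$8954788967998
  rot[14] = 5$89547889679987
  rot[15] = $895478896799875
Sorted (with $ < everything):
  sorted[0] = $895478896799875
  sorted[1] = 478896799875$895
  sorted[2] = 5$89547889679987
  sorted[3] = 5478896799875$89
  sorted[4] = 6799875$89547889
  sorted[5] = 75$8954788967998
  sorted[6] = 78896799875$8954
  sorted[7] = 799875$895478896
  sorted[8] = 875$895478896799
  sorted[9] = 8896799875$89547
  sorted[10] = 895478896799875$
  sorted[11] = 896799875$895478
  sorted[12] = 95478896799875$8
  sorted[13] = 96799875$8954788
  sorted[14] = 9875$89547889679
  sorted[15] = 99875$8954788967
sorted[4] = 6799875$89547889

Answer: 6799875$89547889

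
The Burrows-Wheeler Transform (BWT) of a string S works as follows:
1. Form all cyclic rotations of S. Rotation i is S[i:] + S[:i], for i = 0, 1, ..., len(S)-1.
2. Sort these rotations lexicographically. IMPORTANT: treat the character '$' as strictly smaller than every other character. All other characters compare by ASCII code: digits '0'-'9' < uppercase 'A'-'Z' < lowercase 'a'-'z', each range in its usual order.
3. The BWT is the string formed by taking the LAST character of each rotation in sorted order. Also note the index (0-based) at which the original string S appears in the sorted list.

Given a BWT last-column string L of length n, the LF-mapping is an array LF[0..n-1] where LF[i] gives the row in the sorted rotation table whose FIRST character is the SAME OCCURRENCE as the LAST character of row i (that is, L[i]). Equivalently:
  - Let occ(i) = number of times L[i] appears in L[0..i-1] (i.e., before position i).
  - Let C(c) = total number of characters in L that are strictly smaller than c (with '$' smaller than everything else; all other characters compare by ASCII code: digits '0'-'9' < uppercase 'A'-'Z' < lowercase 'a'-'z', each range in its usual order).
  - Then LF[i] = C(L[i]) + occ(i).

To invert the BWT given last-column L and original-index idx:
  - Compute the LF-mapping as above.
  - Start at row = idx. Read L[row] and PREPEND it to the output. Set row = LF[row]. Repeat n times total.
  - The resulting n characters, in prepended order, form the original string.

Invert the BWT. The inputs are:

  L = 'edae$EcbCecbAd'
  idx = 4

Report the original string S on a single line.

LF mapping: 11 9 4 12 0 3 7 5 2 13 8 6 1 10
Walk LF starting at row 4, prepending L[row]:
  step 1: row=4, L[4]='$', prepend. Next row=LF[4]=0
  step 2: row=0, L[0]='e', prepend. Next row=LF[0]=11
  step 3: row=11, L[11]='b', prepend. Next row=LF[11]=6
  step 4: row=6, L[6]='c', prepend. Next row=LF[6]=7
  step 5: row=7, L[7]='b', prepend. Next row=LF[7]=5
  step 6: row=5, L[5]='E', prepend. Next row=LF[5]=3
  step 7: row=3, L[3]='e', prepend. Next row=LF[3]=12
  step 8: row=12, L[12]='A', prepend. Next row=LF[12]=1
  step 9: row=1, L[1]='d', prepend. Next row=LF[1]=9
  step 10: row=9, L[9]='e', prepend. Next row=LF[9]=13
  step 11: row=13, L[13]='d', prepend. Next row=LF[13]=10
  step 12: row=10, L[10]='c', prepend. Next row=LF[10]=8
  step 13: row=8, L[8]='C', prepend. Next row=LF[8]=2
  step 14: row=2, L[2]='a', prepend. Next row=LF[2]=4
Reversed output: aCcdedAeEbcbe$

Answer: aCcdedAeEbcbe$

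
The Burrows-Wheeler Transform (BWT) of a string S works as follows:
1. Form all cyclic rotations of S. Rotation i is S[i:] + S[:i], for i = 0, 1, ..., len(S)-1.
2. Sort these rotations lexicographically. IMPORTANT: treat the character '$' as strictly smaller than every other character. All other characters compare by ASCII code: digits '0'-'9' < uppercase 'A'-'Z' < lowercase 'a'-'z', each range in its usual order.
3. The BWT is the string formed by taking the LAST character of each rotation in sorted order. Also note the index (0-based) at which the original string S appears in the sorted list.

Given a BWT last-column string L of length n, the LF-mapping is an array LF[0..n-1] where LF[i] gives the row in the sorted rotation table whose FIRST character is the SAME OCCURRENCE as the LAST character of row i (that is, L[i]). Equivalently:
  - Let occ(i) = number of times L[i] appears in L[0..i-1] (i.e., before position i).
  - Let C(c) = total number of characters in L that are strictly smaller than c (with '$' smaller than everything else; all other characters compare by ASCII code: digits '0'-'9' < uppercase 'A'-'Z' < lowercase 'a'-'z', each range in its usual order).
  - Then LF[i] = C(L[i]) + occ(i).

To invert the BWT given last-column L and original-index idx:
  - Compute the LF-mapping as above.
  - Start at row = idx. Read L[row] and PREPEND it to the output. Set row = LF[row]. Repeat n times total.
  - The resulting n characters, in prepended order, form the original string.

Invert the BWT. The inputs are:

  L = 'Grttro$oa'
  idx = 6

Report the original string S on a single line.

LF mapping: 1 5 7 8 6 3 0 4 2
Walk LF starting at row 6, prepending L[row]:
  step 1: row=6, L[6]='$', prepend. Next row=LF[6]=0
  step 2: row=0, L[0]='G', prepend. Next row=LF[0]=1
  step 3: row=1, L[1]='r', prepend. Next row=LF[1]=5
  step 4: row=5, L[5]='o', prepend. Next row=LF[5]=3
  step 5: row=3, L[3]='t', prepend. Next row=LF[3]=8
  step 6: row=8, L[8]='a', prepend. Next row=LF[8]=2
  step 7: row=2, L[2]='t', prepend. Next row=LF[2]=7
  step 8: row=7, L[7]='o', prepend. Next row=LF[7]=4
  step 9: row=4, L[4]='r', prepend. Next row=LF[4]=6
Reversed output: rotatorG$

Answer: rotatorG$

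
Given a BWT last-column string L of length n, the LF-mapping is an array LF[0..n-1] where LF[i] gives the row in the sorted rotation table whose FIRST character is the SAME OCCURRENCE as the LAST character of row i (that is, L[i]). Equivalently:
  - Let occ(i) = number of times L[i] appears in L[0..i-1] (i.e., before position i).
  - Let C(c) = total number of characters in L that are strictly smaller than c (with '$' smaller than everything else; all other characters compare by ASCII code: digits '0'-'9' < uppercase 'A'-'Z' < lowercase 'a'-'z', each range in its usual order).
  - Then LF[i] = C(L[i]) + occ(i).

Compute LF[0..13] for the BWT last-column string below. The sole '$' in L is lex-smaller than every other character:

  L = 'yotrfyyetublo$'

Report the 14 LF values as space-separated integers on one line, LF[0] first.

Char counts: '$':1, 'b':1, 'e':1, 'f':1, 'l':1, 'o':2, 'r':1, 't':2, 'u':1, 'y':3
C (first-col start): C('$')=0, C('b')=1, C('e')=2, C('f')=3, C('l')=4, C('o')=5, C('r')=7, C('t')=8, C('u')=10, C('y')=11
L[0]='y': occ=0, LF[0]=C('y')+0=11+0=11
L[1]='o': occ=0, LF[1]=C('o')+0=5+0=5
L[2]='t': occ=0, LF[2]=C('t')+0=8+0=8
L[3]='r': occ=0, LF[3]=C('r')+0=7+0=7
L[4]='f': occ=0, LF[4]=C('f')+0=3+0=3
L[5]='y': occ=1, LF[5]=C('y')+1=11+1=12
L[6]='y': occ=2, LF[6]=C('y')+2=11+2=13
L[7]='e': occ=0, LF[7]=C('e')+0=2+0=2
L[8]='t': occ=1, LF[8]=C('t')+1=8+1=9
L[9]='u': occ=0, LF[9]=C('u')+0=10+0=10
L[10]='b': occ=0, LF[10]=C('b')+0=1+0=1
L[11]='l': occ=0, LF[11]=C('l')+0=4+0=4
L[12]='o': occ=1, LF[12]=C('o')+1=5+1=6
L[13]='$': occ=0, LF[13]=C('$')+0=0+0=0

Answer: 11 5 8 7 3 12 13 2 9 10 1 4 6 0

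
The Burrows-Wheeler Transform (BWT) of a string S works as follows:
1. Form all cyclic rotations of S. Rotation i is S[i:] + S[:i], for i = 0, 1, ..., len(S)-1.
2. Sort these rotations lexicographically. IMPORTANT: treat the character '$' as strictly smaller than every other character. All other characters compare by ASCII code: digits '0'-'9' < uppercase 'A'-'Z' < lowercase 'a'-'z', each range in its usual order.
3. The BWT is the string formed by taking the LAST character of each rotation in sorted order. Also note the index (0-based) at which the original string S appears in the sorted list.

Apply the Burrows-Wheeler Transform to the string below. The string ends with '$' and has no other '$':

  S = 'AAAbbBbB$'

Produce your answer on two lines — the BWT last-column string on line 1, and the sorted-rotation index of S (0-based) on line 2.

All 9 rotations (rotation i = S[i:]+S[:i]):
  rot[0] = AAAbbBbB$
  rot[1] = AAbbBbB$A
  rot[2] = AbbBbB$AA
  rot[3] = bbBbB$AAA
  rot[4] = bBbB$AAAb
  rot[5] = BbB$AAAbb
  rot[6] = bB$AAAbbB
  rot[7] = B$AAAbbBb
  rot[8] = $AAAbbBbB
Sorted (with $ < everything):
  sorted[0] = $AAAbbBbB  (last char: 'B')
  sorted[1] = AAAbbBbB$  (last char: '$')
  sorted[2] = AAbbBbB$A  (last char: 'A')
  sorted[3] = AbbBbB$AA  (last char: 'A')
  sorted[4] = B$AAAbbBb  (last char: 'b')
  sorted[5] = BbB$AAAbb  (last char: 'b')
  sorted[6] = bB$AAAbbB  (last char: 'B')
  sorted[7] = bBbB$AAAb  (last char: 'b')
  sorted[8] = bbBbB$AAA  (last char: 'A')
Last column: B$AAbbBbA
Original string S is at sorted index 1

Answer: B$AAbbBbA
1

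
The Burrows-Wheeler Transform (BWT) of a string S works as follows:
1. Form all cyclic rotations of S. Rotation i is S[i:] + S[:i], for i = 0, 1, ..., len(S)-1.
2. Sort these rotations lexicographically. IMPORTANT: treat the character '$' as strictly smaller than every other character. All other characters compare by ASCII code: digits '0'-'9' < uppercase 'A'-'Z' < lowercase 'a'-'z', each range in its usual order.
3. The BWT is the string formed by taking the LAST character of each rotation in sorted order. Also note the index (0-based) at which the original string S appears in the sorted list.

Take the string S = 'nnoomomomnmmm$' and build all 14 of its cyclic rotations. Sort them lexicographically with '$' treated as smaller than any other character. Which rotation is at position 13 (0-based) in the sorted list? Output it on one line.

Answer: oomomomnmmm$nn

Derivation:
All 14 rotations (rotation i = S[i:]+S[:i]):
  rot[0] = nnoomomomnmmm$
  rot[1] = noomomomnmmm$n
  rot[2] = oomomomnmmm$nn
  rot[3] = omomomnmmm$nno
  rot[4] = momomnmmm$nnoo
  rot[5] = omomnmmm$nnoom
  rot[6] = momnmmm$nnoomo
  rot[7] = omnmmm$nnoomom
  rot[8] = mnmmm$nnoomomo
  rot[9] = nmmm$nnoomomom
  rot[10] = mmm$nnoomomomn
  rot[11] = mm$nnoomomomnm
  rot[12] = m$nnoomomomnmm
  rot[13] = $nnoomomomnmmm
Sorted (with $ < everything):
  sorted[0] = $nnoomomomnmmm
  sorted[1] = m$nnoomomomnmm
  sorted[2] = mm$nnoomomomnm
  sorted[3] = mmm$nnoomomomn
  sorted[4] = mnmmm$nnoomomo
  sorted[5] = momnmmm$nnoomo
  sorted[6] = momomnmmm$nnoo
  sorted[7] = nmmm$nnoomomom
  sorted[8] = nnoomomomnmmm$
  sorted[9] = noomomomnmmm$n
  sorted[10] = omnmmm$nnoomom
  sorted[11] = omomnmmm$nnoom
  sorted[12] = omomomnmmm$nno
  sorted[13] = oomomomnmmm$nn
sorted[13] = oomomomnmmm$nn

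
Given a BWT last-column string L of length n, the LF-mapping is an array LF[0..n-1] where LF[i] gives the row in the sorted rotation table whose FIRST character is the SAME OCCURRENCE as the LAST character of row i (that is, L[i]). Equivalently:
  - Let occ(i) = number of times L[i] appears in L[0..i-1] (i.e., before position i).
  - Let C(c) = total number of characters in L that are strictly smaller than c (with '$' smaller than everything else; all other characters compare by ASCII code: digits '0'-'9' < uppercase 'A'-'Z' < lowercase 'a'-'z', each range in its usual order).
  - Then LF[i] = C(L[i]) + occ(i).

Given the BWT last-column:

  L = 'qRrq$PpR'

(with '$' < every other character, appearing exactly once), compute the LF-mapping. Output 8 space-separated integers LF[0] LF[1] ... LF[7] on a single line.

Answer: 5 2 7 6 0 1 4 3

Derivation:
Char counts: '$':1, 'P':1, 'R':2, 'p':1, 'q':2, 'r':1
C (first-col start): C('$')=0, C('P')=1, C('R')=2, C('p')=4, C('q')=5, C('r')=7
L[0]='q': occ=0, LF[0]=C('q')+0=5+0=5
L[1]='R': occ=0, LF[1]=C('R')+0=2+0=2
L[2]='r': occ=0, LF[2]=C('r')+0=7+0=7
L[3]='q': occ=1, LF[3]=C('q')+1=5+1=6
L[4]='$': occ=0, LF[4]=C('$')+0=0+0=0
L[5]='P': occ=0, LF[5]=C('P')+0=1+0=1
L[6]='p': occ=0, LF[6]=C('p')+0=4+0=4
L[7]='R': occ=1, LF[7]=C('R')+1=2+1=3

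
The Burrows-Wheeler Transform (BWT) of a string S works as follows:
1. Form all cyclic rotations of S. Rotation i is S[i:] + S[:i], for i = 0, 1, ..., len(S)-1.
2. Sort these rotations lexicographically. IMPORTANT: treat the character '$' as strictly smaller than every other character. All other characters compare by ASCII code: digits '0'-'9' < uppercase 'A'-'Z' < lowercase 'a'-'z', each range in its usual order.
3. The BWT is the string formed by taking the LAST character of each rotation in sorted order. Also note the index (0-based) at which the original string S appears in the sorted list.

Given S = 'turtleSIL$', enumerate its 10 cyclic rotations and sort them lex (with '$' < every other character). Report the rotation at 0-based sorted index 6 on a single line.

Answer: rtleSIL$tu

Derivation:
All 10 rotations (rotation i = S[i:]+S[:i]):
  rot[0] = turtleSIL$
  rot[1] = urtleSIL$t
  rot[2] = rtleSIL$tu
  rot[3] = tleSIL$tur
  rot[4] = leSIL$turt
  rot[5] = eSIL$turtl
  rot[6] = SIL$turtle
  rot[7] = IL$turtleS
  rot[8] = L$turtleSI
  rot[9] = $turtleSIL
Sorted (with $ < everything):
  sorted[0] = $turtleSIL
  sorted[1] = IL$turtleS
  sorted[2] = L$turtleSI
  sorted[3] = SIL$turtle
  sorted[4] = eSIL$turtl
  sorted[5] = leSIL$turt
  sorted[6] = rtleSIL$tu
  sorted[7] = tleSIL$tur
  sorted[8] = turtleSIL$
  sorted[9] = urtleSIL$t
sorted[6] = rtleSIL$tu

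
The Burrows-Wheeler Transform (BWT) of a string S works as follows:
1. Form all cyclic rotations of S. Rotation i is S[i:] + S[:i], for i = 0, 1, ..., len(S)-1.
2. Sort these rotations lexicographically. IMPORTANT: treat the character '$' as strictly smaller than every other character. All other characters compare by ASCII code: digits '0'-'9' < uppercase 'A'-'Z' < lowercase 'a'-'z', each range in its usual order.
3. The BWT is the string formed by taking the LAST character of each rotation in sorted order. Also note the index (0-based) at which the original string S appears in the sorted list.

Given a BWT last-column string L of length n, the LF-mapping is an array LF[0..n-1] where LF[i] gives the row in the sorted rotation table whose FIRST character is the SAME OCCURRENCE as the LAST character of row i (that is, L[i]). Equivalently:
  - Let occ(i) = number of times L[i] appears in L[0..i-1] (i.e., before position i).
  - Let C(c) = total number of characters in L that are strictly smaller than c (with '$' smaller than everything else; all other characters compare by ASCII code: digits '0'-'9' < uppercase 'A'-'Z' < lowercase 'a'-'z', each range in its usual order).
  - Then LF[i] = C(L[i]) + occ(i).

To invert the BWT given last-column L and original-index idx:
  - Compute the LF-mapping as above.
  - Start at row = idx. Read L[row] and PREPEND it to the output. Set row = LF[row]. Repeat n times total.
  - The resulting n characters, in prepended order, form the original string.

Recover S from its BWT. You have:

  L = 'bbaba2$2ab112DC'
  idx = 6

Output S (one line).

LF mapping: 11 12 8 13 9 3 0 4 10 14 1 2 5 7 6
Walk LF starting at row 6, prepending L[row]:
  step 1: row=6, L[6]='$', prepend. Next row=LF[6]=0
  step 2: row=0, L[0]='b', prepend. Next row=LF[0]=11
  step 3: row=11, L[11]='1', prepend. Next row=LF[11]=2
  step 4: row=2, L[2]='a', prepend. Next row=LF[2]=8
  step 5: row=8, L[8]='a', prepend. Next row=LF[8]=10
  step 6: row=10, L[10]='1', prepend. Next row=LF[10]=1
  step 7: row=1, L[1]='b', prepend. Next row=LF[1]=12
  step 8: row=12, L[12]='2', prepend. Next row=LF[12]=5
  step 9: row=5, L[5]='2', prepend. Next row=LF[5]=3
  step 10: row=3, L[3]='b', prepend. Next row=LF[3]=13
  step 11: row=13, L[13]='D', prepend. Next row=LF[13]=7
  step 12: row=7, L[7]='2', prepend. Next row=LF[7]=4
  step 13: row=4, L[4]='a', prepend. Next row=LF[4]=9
  step 14: row=9, L[9]='b', prepend. Next row=LF[9]=14
  step 15: row=14, L[14]='C', prepend. Next row=LF[14]=6
Reversed output: Cba2Db22b1aa1b$

Answer: Cba2Db22b1aa1b$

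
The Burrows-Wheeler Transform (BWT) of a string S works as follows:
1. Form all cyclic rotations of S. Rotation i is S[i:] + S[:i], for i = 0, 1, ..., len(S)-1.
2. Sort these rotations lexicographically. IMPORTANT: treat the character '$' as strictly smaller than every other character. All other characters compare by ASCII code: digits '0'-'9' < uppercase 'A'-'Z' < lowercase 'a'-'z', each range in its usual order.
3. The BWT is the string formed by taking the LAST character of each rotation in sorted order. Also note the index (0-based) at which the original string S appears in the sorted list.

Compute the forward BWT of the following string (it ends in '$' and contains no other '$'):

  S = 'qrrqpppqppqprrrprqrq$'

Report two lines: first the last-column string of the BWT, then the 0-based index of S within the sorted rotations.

Answer: qqpqpprqrrppr$rqrprqp
13

Derivation:
All 21 rotations (rotation i = S[i:]+S[:i]):
  rot[0] = qrrqpppqppqprrrprqrq$
  rot[1] = rrqpppqppqprrrprqrq$q
  rot[2] = rqpppqppqprrrprqrq$qr
  rot[3] = qpppqppqprrrprqrq$qrr
  rot[4] = pppqppqprrrprqrq$qrrq
  rot[5] = ppqppqprrrprqrq$qrrqp
  rot[6] = pqppqprrrprqrq$qrrqpp
  rot[7] = qppqprrrprqrq$qrrqppp
  rot[8] = ppqprrrprqrq$qrrqpppq
  rot[9] = pqprrrprqrq$qrrqpppqp
  rot[10] = qprrrprqrq$qrrqpppqpp
  rot[11] = prrrprqrq$qrrqpppqppq
  rot[12] = rrrprqrq$qrrqpppqppqp
  rot[13] = rrprqrq$qrrqpppqppqpr
  rot[14] = rprqrq$qrrqpppqppqprr
  rot[15] = prqrq$qrrqpppqppqprrr
  rot[16] = rqrq$qrrqpppqppqprrrp
  rot[17] = qrq$qrrqpppqppqprrrpr
  rot[18] = rq$qrrqpppqppqprrrprq
  rot[19] = q$qrrqpppqppqprrrprqr
  rot[20] = $qrrqpppqppqprrrprqrq
Sorted (with $ < everything):
  sorted[0] = $qrrqpppqppqprrrprqrq  (last char: 'q')
  sorted[1] = pppqppqprrrprqrq$qrrq  (last char: 'q')
  sorted[2] = ppqppqprrrprqrq$qrrqp  (last char: 'p')
  sorted[3] = ppqprrrprqrq$qrrqpppq  (last char: 'q')
  sorted[4] = pqppqprrrprqrq$qrrqpp  (last char: 'p')
  sorted[5] = pqprrrprqrq$qrrqpppqp  (last char: 'p')
  sorted[6] = prqrq$qrrqpppqppqprrr  (last char: 'r')
  sorted[7] = prrrprqrq$qrrqpppqppq  (last char: 'q')
  sorted[8] = q$qrrqpppqppqprrrprqr  (last char: 'r')
  sorted[9] = qpppqppqprrrprqrq$qrr  (last char: 'r')
  sorted[10] = qppqprrrprqrq$qrrqppp  (last char: 'p')
  sorted[11] = qprrrprqrq$qrrqpppqpp  (last char: 'p')
  sorted[12] = qrq$qrrqpppqppqprrrpr  (last char: 'r')
  sorted[13] = qrrqpppqppqprrrprqrq$  (last char: '$')
  sorted[14] = rprqrq$qrrqpppqppqprr  (last char: 'r')
  sorted[15] = rq$qrrqpppqppqprrrprq  (last char: 'q')
  sorted[16] = rqpppqppqprrrprqrq$qr  (last char: 'r')
  sorted[17] = rqrq$qrrqpppqppqprrrp  (last char: 'p')
  sorted[18] = rrprqrq$qrrqpppqppqpr  (last char: 'r')
  sorted[19] = rrqpppqppqprrrprqrq$q  (last char: 'q')
  sorted[20] = rrrprqrq$qrrqpppqppqp  (last char: 'p')
Last column: qqpqpprqrrppr$rqrprqp
Original string S is at sorted index 13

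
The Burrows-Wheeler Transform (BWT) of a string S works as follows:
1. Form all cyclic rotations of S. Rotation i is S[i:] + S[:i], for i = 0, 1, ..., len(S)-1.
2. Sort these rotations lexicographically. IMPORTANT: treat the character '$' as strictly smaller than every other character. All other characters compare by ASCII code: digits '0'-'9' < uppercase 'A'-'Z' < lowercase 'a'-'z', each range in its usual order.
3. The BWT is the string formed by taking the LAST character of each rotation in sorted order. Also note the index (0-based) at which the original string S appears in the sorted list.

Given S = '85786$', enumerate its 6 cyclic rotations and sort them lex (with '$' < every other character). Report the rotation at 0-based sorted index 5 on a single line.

All 6 rotations (rotation i = S[i:]+S[:i]):
  rot[0] = 85786$
  rot[1] = 5786$8
  rot[2] = 786$85
  rot[3] = 86$857
  rot[4] = 6$8578
  rot[5] = $85786
Sorted (with $ < everything):
  sorted[0] = $85786
  sorted[1] = 5786$8
  sorted[2] = 6$8578
  sorted[3] = 786$85
  sorted[4] = 85786$
  sorted[5] = 86$857
sorted[5] = 86$857

Answer: 86$857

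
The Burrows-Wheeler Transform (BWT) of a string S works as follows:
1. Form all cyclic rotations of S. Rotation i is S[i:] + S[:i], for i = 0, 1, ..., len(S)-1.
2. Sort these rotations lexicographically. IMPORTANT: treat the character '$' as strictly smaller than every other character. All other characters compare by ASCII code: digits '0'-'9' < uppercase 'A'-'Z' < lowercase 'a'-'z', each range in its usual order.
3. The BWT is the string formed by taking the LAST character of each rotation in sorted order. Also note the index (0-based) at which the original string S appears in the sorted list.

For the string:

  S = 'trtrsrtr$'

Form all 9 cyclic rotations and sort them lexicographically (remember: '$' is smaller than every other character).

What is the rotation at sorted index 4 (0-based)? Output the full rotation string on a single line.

All 9 rotations (rotation i = S[i:]+S[:i]):
  rot[0] = trtrsrtr$
  rot[1] = rtrsrtr$t
  rot[2] = trsrtr$tr
  rot[3] = rsrtr$trt
  rot[4] = srtr$trtr
  rot[5] = rtr$trtrs
  rot[6] = tr$trtrsr
  rot[7] = r$trtrsrt
  rot[8] = $trtrsrtr
Sorted (with $ < everything):
  sorted[0] = $trtrsrtr
  sorted[1] = r$trtrsrt
  sorted[2] = rsrtr$trt
  sorted[3] = rtr$trtrs
  sorted[4] = rtrsrtr$t
  sorted[5] = srtr$trtr
  sorted[6] = tr$trtrsr
  sorted[7] = trsrtr$tr
  sorted[8] = trtrsrtr$
sorted[4] = rtrsrtr$t

Answer: rtrsrtr$t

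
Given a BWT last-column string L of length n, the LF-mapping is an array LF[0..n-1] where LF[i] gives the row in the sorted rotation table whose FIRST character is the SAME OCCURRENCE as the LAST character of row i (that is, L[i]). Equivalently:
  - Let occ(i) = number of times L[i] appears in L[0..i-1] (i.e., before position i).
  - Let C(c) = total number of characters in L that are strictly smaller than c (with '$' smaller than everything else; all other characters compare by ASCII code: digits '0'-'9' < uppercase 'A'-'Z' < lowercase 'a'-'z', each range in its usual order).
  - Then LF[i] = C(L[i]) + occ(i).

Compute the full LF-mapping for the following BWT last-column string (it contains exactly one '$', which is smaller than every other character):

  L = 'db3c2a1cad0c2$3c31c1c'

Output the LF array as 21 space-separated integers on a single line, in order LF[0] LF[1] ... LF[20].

Char counts: '$':1, '0':1, '1':3, '2':2, '3':3, 'a':2, 'b':1, 'c':6, 'd':2
C (first-col start): C('$')=0, C('0')=1, C('1')=2, C('2')=5, C('3')=7, C('a')=10, C('b')=12, C('c')=13, C('d')=19
L[0]='d': occ=0, LF[0]=C('d')+0=19+0=19
L[1]='b': occ=0, LF[1]=C('b')+0=12+0=12
L[2]='3': occ=0, LF[2]=C('3')+0=7+0=7
L[3]='c': occ=0, LF[3]=C('c')+0=13+0=13
L[4]='2': occ=0, LF[4]=C('2')+0=5+0=5
L[5]='a': occ=0, LF[5]=C('a')+0=10+0=10
L[6]='1': occ=0, LF[6]=C('1')+0=2+0=2
L[7]='c': occ=1, LF[7]=C('c')+1=13+1=14
L[8]='a': occ=1, LF[8]=C('a')+1=10+1=11
L[9]='d': occ=1, LF[9]=C('d')+1=19+1=20
L[10]='0': occ=0, LF[10]=C('0')+0=1+0=1
L[11]='c': occ=2, LF[11]=C('c')+2=13+2=15
L[12]='2': occ=1, LF[12]=C('2')+1=5+1=6
L[13]='$': occ=0, LF[13]=C('$')+0=0+0=0
L[14]='3': occ=1, LF[14]=C('3')+1=7+1=8
L[15]='c': occ=3, LF[15]=C('c')+3=13+3=16
L[16]='3': occ=2, LF[16]=C('3')+2=7+2=9
L[17]='1': occ=1, LF[17]=C('1')+1=2+1=3
L[18]='c': occ=4, LF[18]=C('c')+4=13+4=17
L[19]='1': occ=2, LF[19]=C('1')+2=2+2=4
L[20]='c': occ=5, LF[20]=C('c')+5=13+5=18

Answer: 19 12 7 13 5 10 2 14 11 20 1 15 6 0 8 16 9 3 17 4 18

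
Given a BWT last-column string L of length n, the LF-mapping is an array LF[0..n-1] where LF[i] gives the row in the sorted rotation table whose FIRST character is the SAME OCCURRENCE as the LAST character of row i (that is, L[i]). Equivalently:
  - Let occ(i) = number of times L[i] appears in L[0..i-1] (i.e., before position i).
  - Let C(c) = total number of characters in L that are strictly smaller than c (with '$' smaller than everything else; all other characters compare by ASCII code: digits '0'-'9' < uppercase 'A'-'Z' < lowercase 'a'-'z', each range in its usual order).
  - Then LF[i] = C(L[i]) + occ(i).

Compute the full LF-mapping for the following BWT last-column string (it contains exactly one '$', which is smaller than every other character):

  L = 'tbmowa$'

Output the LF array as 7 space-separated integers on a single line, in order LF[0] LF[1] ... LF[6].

Answer: 5 2 3 4 6 1 0

Derivation:
Char counts: '$':1, 'a':1, 'b':1, 'm':1, 'o':1, 't':1, 'w':1
C (first-col start): C('$')=0, C('a')=1, C('b')=2, C('m')=3, C('o')=4, C('t')=5, C('w')=6
L[0]='t': occ=0, LF[0]=C('t')+0=5+0=5
L[1]='b': occ=0, LF[1]=C('b')+0=2+0=2
L[2]='m': occ=0, LF[2]=C('m')+0=3+0=3
L[3]='o': occ=0, LF[3]=C('o')+0=4+0=4
L[4]='w': occ=0, LF[4]=C('w')+0=6+0=6
L[5]='a': occ=0, LF[5]=C('a')+0=1+0=1
L[6]='$': occ=0, LF[6]=C('$')+0=0+0=0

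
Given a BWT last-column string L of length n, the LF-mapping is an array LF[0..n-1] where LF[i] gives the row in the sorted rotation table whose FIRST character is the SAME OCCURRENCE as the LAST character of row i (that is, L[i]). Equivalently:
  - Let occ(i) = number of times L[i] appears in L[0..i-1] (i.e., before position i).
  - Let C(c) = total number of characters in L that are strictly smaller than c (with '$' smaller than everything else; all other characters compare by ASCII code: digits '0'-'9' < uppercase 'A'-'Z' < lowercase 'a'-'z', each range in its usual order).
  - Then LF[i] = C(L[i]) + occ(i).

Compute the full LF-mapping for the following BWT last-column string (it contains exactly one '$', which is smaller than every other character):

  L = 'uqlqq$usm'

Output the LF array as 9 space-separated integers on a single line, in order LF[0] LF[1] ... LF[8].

Answer: 7 3 1 4 5 0 8 6 2

Derivation:
Char counts: '$':1, 'l':1, 'm':1, 'q':3, 's':1, 'u':2
C (first-col start): C('$')=0, C('l')=1, C('m')=2, C('q')=3, C('s')=6, C('u')=7
L[0]='u': occ=0, LF[0]=C('u')+0=7+0=7
L[1]='q': occ=0, LF[1]=C('q')+0=3+0=3
L[2]='l': occ=0, LF[2]=C('l')+0=1+0=1
L[3]='q': occ=1, LF[3]=C('q')+1=3+1=4
L[4]='q': occ=2, LF[4]=C('q')+2=3+2=5
L[5]='$': occ=0, LF[5]=C('$')+0=0+0=0
L[6]='u': occ=1, LF[6]=C('u')+1=7+1=8
L[7]='s': occ=0, LF[7]=C('s')+0=6+0=6
L[8]='m': occ=0, LF[8]=C('m')+0=2+0=2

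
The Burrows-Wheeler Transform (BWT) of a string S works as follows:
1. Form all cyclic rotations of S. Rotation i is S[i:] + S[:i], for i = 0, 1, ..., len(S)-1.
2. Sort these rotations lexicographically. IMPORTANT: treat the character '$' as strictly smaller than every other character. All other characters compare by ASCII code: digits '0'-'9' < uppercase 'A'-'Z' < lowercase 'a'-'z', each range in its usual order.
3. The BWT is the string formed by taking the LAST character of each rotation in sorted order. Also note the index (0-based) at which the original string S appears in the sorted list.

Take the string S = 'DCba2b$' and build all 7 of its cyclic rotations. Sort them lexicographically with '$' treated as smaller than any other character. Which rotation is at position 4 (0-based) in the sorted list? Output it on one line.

Answer: a2b$DCb

Derivation:
All 7 rotations (rotation i = S[i:]+S[:i]):
  rot[0] = DCba2b$
  rot[1] = Cba2b$D
  rot[2] = ba2b$DC
  rot[3] = a2b$DCb
  rot[4] = 2b$DCba
  rot[5] = b$DCba2
  rot[6] = $DCba2b
Sorted (with $ < everything):
  sorted[0] = $DCba2b
  sorted[1] = 2b$DCba
  sorted[2] = Cba2b$D
  sorted[3] = DCba2b$
  sorted[4] = a2b$DCb
  sorted[5] = b$DCba2
  sorted[6] = ba2b$DC
sorted[4] = a2b$DCb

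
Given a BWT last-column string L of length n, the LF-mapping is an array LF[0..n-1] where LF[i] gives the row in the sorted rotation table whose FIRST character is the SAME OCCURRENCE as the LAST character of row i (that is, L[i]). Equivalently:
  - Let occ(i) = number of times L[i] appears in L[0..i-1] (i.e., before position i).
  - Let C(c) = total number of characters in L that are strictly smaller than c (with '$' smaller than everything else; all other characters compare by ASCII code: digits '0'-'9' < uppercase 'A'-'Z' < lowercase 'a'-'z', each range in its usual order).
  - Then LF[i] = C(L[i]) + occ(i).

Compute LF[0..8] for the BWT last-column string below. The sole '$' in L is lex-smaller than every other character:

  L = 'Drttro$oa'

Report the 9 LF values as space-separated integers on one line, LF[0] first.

Char counts: '$':1, 'D':1, 'a':1, 'o':2, 'r':2, 't':2
C (first-col start): C('$')=0, C('D')=1, C('a')=2, C('o')=3, C('r')=5, C('t')=7
L[0]='D': occ=0, LF[0]=C('D')+0=1+0=1
L[1]='r': occ=0, LF[1]=C('r')+0=5+0=5
L[2]='t': occ=0, LF[2]=C('t')+0=7+0=7
L[3]='t': occ=1, LF[3]=C('t')+1=7+1=8
L[4]='r': occ=1, LF[4]=C('r')+1=5+1=6
L[5]='o': occ=0, LF[5]=C('o')+0=3+0=3
L[6]='$': occ=0, LF[6]=C('$')+0=0+0=0
L[7]='o': occ=1, LF[7]=C('o')+1=3+1=4
L[8]='a': occ=0, LF[8]=C('a')+0=2+0=2

Answer: 1 5 7 8 6 3 0 4 2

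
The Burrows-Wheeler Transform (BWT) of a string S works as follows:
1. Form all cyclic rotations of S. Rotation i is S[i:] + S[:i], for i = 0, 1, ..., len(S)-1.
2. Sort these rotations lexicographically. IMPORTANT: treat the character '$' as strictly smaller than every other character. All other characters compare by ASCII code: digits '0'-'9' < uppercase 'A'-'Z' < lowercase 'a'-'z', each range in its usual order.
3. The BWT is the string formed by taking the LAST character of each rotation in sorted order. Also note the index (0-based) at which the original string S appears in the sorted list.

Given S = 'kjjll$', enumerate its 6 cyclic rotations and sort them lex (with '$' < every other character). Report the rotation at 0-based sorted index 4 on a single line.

All 6 rotations (rotation i = S[i:]+S[:i]):
  rot[0] = kjjll$
  rot[1] = jjll$k
  rot[2] = jll$kj
  rot[3] = ll$kjj
  rot[4] = l$kjjl
  rot[5] = $kjjll
Sorted (with $ < everything):
  sorted[0] = $kjjll
  sorted[1] = jjll$k
  sorted[2] = jll$kj
  sorted[3] = kjjll$
  sorted[4] = l$kjjl
  sorted[5] = ll$kjj
sorted[4] = l$kjjl

Answer: l$kjjl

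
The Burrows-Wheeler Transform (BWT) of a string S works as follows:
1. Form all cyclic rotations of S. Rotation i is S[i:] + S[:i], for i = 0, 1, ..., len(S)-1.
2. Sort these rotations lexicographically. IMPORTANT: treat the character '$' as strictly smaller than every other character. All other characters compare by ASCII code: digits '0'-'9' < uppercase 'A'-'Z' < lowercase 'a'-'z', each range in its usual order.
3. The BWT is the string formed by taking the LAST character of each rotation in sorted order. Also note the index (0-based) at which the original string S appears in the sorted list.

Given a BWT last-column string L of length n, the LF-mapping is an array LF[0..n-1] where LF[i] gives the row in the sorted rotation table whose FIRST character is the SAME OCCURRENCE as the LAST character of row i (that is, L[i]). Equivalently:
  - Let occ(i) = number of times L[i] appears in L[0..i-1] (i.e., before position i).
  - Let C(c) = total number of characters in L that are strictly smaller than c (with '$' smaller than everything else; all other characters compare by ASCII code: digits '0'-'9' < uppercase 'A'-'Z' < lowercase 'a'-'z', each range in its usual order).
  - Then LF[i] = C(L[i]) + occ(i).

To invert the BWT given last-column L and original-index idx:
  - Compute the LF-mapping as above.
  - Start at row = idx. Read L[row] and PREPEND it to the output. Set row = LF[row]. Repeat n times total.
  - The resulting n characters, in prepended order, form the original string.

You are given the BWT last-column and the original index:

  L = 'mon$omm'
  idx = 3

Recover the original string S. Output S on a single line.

LF mapping: 1 5 4 0 6 2 3
Walk LF starting at row 3, prepending L[row]:
  step 1: row=3, L[3]='$', prepend. Next row=LF[3]=0
  step 2: row=0, L[0]='m', prepend. Next row=LF[0]=1
  step 3: row=1, L[1]='o', prepend. Next row=LF[1]=5
  step 4: row=5, L[5]='m', prepend. Next row=LF[5]=2
  step 5: row=2, L[2]='n', prepend. Next row=LF[2]=4
  step 6: row=4, L[4]='o', prepend. Next row=LF[4]=6
  step 7: row=6, L[6]='m', prepend. Next row=LF[6]=3
Reversed output: monmom$

Answer: monmom$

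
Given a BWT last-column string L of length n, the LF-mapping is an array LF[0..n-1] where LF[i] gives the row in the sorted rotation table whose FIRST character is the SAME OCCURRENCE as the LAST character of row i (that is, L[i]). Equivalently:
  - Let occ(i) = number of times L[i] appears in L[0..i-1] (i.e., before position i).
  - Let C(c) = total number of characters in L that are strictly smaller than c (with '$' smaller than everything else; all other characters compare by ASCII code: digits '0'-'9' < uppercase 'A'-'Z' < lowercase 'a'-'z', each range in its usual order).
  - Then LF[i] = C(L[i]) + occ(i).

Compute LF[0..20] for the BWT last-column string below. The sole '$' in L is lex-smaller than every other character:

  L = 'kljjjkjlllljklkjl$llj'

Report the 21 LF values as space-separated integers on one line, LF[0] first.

Char counts: '$':1, 'j':7, 'k':4, 'l':9
C (first-col start): C('$')=0, C('j')=1, C('k')=8, C('l')=12
L[0]='k': occ=0, LF[0]=C('k')+0=8+0=8
L[1]='l': occ=0, LF[1]=C('l')+0=12+0=12
L[2]='j': occ=0, LF[2]=C('j')+0=1+0=1
L[3]='j': occ=1, LF[3]=C('j')+1=1+1=2
L[4]='j': occ=2, LF[4]=C('j')+2=1+2=3
L[5]='k': occ=1, LF[5]=C('k')+1=8+1=9
L[6]='j': occ=3, LF[6]=C('j')+3=1+3=4
L[7]='l': occ=1, LF[7]=C('l')+1=12+1=13
L[8]='l': occ=2, LF[8]=C('l')+2=12+2=14
L[9]='l': occ=3, LF[9]=C('l')+3=12+3=15
L[10]='l': occ=4, LF[10]=C('l')+4=12+4=16
L[11]='j': occ=4, LF[11]=C('j')+4=1+4=5
L[12]='k': occ=2, LF[12]=C('k')+2=8+2=10
L[13]='l': occ=5, LF[13]=C('l')+5=12+5=17
L[14]='k': occ=3, LF[14]=C('k')+3=8+3=11
L[15]='j': occ=5, LF[15]=C('j')+5=1+5=6
L[16]='l': occ=6, LF[16]=C('l')+6=12+6=18
L[17]='$': occ=0, LF[17]=C('$')+0=0+0=0
L[18]='l': occ=7, LF[18]=C('l')+7=12+7=19
L[19]='l': occ=8, LF[19]=C('l')+8=12+8=20
L[20]='j': occ=6, LF[20]=C('j')+6=1+6=7

Answer: 8 12 1 2 3 9 4 13 14 15 16 5 10 17 11 6 18 0 19 20 7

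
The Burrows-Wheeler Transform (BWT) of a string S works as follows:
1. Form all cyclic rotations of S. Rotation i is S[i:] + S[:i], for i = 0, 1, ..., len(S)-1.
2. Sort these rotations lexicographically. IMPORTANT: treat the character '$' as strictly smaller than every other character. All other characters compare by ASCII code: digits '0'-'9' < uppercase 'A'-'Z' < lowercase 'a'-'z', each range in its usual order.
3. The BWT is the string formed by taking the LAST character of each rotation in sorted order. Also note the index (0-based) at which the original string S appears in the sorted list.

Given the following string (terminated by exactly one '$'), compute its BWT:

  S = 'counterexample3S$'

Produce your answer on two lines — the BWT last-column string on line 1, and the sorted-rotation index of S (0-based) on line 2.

Answer: Se3x$ltrpaucmenoe
4

Derivation:
All 17 rotations (rotation i = S[i:]+S[:i]):
  rot[0] = counterexample3S$
  rot[1] = ounterexample3S$c
  rot[2] = unterexample3S$co
  rot[3] = nterexample3S$cou
  rot[4] = terexample3S$coun
  rot[5] = erexample3S$count
  rot[6] = rexample3S$counte
  rot[7] = example3S$counter
  rot[8] = xample3S$countere
  rot[9] = ample3S$counterex
  rot[10] = mple3S$counterexa
  rot[11] = ple3S$counterexam
  rot[12] = le3S$counterexamp
  rot[13] = e3S$counterexampl
  rot[14] = 3S$counterexample
  rot[15] = S$counterexample3
  rot[16] = $counterexample3S
Sorted (with $ < everything):
  sorted[0] = $counterexample3S  (last char: 'S')
  sorted[1] = 3S$counterexample  (last char: 'e')
  sorted[2] = S$counterexample3  (last char: '3')
  sorted[3] = ample3S$counterex  (last char: 'x')
  sorted[4] = counterexample3S$  (last char: '$')
  sorted[5] = e3S$counterexampl  (last char: 'l')
  sorted[6] = erexample3S$count  (last char: 't')
  sorted[7] = example3S$counter  (last char: 'r')
  sorted[8] = le3S$counterexamp  (last char: 'p')
  sorted[9] = mple3S$counterexa  (last char: 'a')
  sorted[10] = nterexample3S$cou  (last char: 'u')
  sorted[11] = ounterexample3S$c  (last char: 'c')
  sorted[12] = ple3S$counterexam  (last char: 'm')
  sorted[13] = rexample3S$counte  (last char: 'e')
  sorted[14] = terexample3S$coun  (last char: 'n')
  sorted[15] = unterexample3S$co  (last char: 'o')
  sorted[16] = xample3S$countere  (last char: 'e')
Last column: Se3x$ltrpaucmenoe
Original string S is at sorted index 4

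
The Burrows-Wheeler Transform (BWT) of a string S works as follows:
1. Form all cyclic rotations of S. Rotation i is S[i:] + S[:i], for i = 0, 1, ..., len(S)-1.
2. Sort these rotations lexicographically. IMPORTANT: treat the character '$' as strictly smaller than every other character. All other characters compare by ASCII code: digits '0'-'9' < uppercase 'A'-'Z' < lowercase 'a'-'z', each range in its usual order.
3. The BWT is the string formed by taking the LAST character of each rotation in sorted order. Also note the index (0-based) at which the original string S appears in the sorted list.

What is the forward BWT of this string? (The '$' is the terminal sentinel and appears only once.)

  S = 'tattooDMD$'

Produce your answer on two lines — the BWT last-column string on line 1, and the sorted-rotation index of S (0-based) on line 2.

Answer: DMoDtot$ta
7

Derivation:
All 10 rotations (rotation i = S[i:]+S[:i]):
  rot[0] = tattooDMD$
  rot[1] = attooDMD$t
  rot[2] = ttooDMD$ta
  rot[3] = tooDMD$tat
  rot[4] = ooDMD$tatt
  rot[5] = oDMD$tatto
  rot[6] = DMD$tattoo
  rot[7] = MD$tattooD
  rot[8] = D$tattooDM
  rot[9] = $tattooDMD
Sorted (with $ < everything):
  sorted[0] = $tattooDMD  (last char: 'D')
  sorted[1] = D$tattooDM  (last char: 'M')
  sorted[2] = DMD$tattoo  (last char: 'o')
  sorted[3] = MD$tattooD  (last char: 'D')
  sorted[4] = attooDMD$t  (last char: 't')
  sorted[5] = oDMD$tatto  (last char: 'o')
  sorted[6] = ooDMD$tatt  (last char: 't')
  sorted[7] = tattooDMD$  (last char: '$')
  sorted[8] = tooDMD$tat  (last char: 't')
  sorted[9] = ttooDMD$ta  (last char: 'a')
Last column: DMoDtot$ta
Original string S is at sorted index 7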